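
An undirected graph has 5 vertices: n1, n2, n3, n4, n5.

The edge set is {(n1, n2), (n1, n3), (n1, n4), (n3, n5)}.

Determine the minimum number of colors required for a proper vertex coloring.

n1 and n4 are adjacent, so at least 2 colors are needed.
2 colors suffice: n1=1, n2=2, n3=2, n4=2, n5=1. No two adjacent vertices share a color.

2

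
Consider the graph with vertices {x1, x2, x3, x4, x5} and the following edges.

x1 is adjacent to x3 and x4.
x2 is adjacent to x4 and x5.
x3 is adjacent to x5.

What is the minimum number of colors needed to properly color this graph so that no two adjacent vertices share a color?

The cycle x5-x2-x4-x1-x3-x5 has odd length 5, so it cannot be 2-colored; at least 3 colors are needed.
3 colors suffice: x1=B, x2=B, x3=G, x4=R, x5=R. Every edge joins two different colors.

3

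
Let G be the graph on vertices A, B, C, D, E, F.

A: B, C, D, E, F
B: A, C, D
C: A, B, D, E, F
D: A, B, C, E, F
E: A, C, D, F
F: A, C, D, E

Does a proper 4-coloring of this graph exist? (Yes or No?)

No

A, C, D, E, F are pairwise adjacent (a clique of size 5), so at least 5 colors are needed.
So 4 colors are not enough.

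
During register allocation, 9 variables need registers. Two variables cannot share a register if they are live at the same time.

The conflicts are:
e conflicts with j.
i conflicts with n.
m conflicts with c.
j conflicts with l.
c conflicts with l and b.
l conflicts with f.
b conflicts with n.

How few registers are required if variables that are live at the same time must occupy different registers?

m and c conflict, so at least 2 registers are needed.
A valid assignment using 2 registers: e=2, i=2, m=2, j=1, c=1, l=2, b=2, n=1, f=1. No two conflicting variables share a register.

2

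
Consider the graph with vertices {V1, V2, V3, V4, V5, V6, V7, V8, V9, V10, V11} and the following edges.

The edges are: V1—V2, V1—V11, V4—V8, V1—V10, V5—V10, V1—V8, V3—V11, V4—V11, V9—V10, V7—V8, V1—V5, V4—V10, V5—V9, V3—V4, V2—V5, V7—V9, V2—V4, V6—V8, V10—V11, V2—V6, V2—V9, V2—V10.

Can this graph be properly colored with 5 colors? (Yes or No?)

Yes

The chromatic number is 4. V2, V5, V9, V10 are mutually adjacent (a clique of size 4), so at least 4 colors are needed.
4 colors suffice: color R → {V3, V8, V10}; color B → {V2, V7, V11}; color G → {V1, V4, V6, V9}; color Y → {V5}.
Since 5 ≥ 4, a proper 5-coloring certainly exists.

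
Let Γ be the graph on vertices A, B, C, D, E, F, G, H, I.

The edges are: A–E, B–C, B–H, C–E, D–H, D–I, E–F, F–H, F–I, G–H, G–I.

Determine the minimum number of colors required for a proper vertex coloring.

The cycle B-C-E-F-H-B has odd length 5, so it cannot be 2-colored; at least 3 colors are needed.
One proper 3-coloring: A=2, B=2, C=3, D=2, E=1, F=2, G=2, H=1, I=1. Every edge joins two different colors.

3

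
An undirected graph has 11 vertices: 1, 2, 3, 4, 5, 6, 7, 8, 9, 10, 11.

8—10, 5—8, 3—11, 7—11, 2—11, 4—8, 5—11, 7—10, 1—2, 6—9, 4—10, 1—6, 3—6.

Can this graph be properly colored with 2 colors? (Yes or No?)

No

4, 8, 10 form a triangle, so at least 3 colors are needed.
So 2 colors are not enough.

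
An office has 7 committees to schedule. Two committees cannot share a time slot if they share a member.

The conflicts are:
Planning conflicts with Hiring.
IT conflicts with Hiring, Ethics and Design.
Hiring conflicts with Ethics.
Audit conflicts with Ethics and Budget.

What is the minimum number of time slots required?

3

IT, Hiring, Ethics are mutually in conflict, so at least 3 time slots are needed.
3 time slots suffice: time slot 1 → {Planning, Ethics, Design, Budget}; time slot 2 → {IT, Audit}; time slot 3 → {Hiring}. Each listed conflict is separated.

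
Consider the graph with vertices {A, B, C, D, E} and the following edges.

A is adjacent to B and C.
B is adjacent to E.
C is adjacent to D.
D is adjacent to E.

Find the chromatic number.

3

The cycle D-E-B-A-C-D has odd length 5, so it cannot be 2-colored; at least 3 colors are needed.
A valid assignment using 3 colors: A=2, B=1, C=1, D=3, E=2. Each edge has distinct colors on its endpoints.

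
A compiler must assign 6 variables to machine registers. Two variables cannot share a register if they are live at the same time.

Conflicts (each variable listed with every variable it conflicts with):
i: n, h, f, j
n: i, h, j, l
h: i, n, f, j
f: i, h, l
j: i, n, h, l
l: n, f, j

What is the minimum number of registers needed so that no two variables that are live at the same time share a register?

i, n, h, j pairwise conflict, so at least 4 registers are needed.
4 registers suffice: i=3, n=4, h=2, f=1, j=1, l=2. Each listed conflict is separated.

4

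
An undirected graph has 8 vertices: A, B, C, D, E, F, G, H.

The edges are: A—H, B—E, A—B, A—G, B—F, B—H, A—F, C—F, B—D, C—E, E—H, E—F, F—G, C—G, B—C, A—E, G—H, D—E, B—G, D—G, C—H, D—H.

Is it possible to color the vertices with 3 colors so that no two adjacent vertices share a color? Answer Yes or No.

No

B, D, G, H are pairwise adjacent (a clique of size 4), so at least 4 colors are needed.
So 3 colors are not enough.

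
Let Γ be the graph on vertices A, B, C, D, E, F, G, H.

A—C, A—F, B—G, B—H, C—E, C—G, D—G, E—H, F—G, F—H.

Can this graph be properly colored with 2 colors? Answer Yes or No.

No

The cycle H-F-A-C-E-H has odd length 5, so it cannot be 2-colored; at least 3 colors are needed.
So 2 colors are not enough.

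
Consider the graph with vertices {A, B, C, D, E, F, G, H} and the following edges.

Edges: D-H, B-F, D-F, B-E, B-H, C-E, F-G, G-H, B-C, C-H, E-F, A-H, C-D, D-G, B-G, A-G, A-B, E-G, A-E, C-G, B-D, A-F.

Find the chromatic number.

B, C, D, G, H form a clique, so at least 5 colors are needed.
5 colors suffice: color 1 → {G}; color 2 → {B}; color 3 → {A, C}; color 4 → {D, E}; color 5 → {F, H}. Every edge joins two different colors.

5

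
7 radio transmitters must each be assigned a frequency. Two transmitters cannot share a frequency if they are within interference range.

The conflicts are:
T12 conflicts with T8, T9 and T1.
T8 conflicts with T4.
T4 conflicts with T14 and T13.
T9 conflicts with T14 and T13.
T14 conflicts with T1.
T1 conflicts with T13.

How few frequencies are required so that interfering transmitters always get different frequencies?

The cycle T9-T14-T4-T8-T12-T9 has odd length 5, so it cannot be 2-colored; at least 3 frequencies are needed.
A valid assignment using 3 frequencies: T12=1, T8=2, T4=1, T9=3, T14=2, T1=3, T13=2. Each listed conflict is separated.

3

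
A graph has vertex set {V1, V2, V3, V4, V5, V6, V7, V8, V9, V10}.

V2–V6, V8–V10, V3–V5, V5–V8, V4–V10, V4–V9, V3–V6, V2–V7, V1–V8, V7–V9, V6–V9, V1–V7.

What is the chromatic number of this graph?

3

The cycle V6-V9-V7-V1-V8-V5-V3-V6 has odd length 7, so it cannot be 2-colored; at least 3 colors are needed.
3 colors suffice: V1=2, V2=2, V3=2, V4=1, V5=3, V6=1, V7=1, V8=1, V9=2, V10=2. Each edge has distinct colors on its endpoints.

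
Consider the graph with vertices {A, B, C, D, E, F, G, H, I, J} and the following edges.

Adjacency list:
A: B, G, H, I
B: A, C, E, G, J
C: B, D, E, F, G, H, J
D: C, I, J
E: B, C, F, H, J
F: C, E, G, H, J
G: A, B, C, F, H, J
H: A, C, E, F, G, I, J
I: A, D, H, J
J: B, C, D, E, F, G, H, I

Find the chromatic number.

5

C, E, F, H, J are mutually adjacent (a clique of size 5), so at least 5 colors are needed.
5 colors suffice: color 1 → {A, J}; color 2 → {C, I}; color 3 → {B, D, H}; color 4 → {E, G}; color 5 → {F}. No two adjacent vertices share a color.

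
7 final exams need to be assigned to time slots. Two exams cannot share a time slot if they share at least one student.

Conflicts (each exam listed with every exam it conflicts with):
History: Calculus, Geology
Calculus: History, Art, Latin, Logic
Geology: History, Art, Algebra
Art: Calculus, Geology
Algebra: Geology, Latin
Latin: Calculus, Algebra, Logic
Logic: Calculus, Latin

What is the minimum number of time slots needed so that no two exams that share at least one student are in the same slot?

3

Calculus, Latin, Logic pairwise conflict, so at least 3 time slots are needed.
A valid assignment using 3 time slots: History=2, Calculus=1, Geology=1, Art=2, Algebra=3, Latin=2, Logic=3. Each listed conflict is separated.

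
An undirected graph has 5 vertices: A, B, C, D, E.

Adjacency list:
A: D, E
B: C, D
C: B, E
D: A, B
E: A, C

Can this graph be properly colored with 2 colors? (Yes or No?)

No

The cycle A-D-B-C-E-A has odd length 5, so it cannot be 2-colored; at least 3 colors are needed.
So 2 colors are not enough.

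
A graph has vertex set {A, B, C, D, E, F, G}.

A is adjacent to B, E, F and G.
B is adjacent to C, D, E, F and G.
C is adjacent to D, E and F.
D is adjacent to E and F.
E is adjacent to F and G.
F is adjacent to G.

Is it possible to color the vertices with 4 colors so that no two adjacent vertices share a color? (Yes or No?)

No

B, C, D, E, F are pairwise adjacent (a clique of size 5), so at least 5 colors are needed.
So 4 colors are not enough.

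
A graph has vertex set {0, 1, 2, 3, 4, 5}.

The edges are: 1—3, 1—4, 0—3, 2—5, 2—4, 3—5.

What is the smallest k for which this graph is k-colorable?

The cycle 2-5-3-1-4-2 has odd length 5, so it cannot be 2-colored; at least 3 colors are needed.
3 colors suffice: 0=blue, 1=blue, 2=green, 3=red, 4=red, 5=blue. Each edge has distinct colors on its endpoints.

3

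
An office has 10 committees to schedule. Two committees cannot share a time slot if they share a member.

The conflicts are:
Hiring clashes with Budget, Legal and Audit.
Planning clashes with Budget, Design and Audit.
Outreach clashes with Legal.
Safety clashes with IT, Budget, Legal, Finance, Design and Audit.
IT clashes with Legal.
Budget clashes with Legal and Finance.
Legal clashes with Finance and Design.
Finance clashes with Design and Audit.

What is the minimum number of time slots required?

4

Safety, Legal, Finance, Design pairwise conflict, so at least 4 time slots are needed.
4 time slots suffice: Hiring=2, Planning=2, Outreach=2, Safety=2, IT=3, Budget=4, Legal=1, Finance=3, Design=4, Audit=1. No two conflicting committees share a time slot.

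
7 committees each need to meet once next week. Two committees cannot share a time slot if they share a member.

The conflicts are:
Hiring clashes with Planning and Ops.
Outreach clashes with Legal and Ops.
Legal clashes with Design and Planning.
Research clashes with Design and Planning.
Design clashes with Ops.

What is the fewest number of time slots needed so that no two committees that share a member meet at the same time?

3

The cycle Hiring-Ops-Design-Research-Planning-Hiring has odd length 5, so it cannot be 2-colored; at least 3 time slots are needed.
Using 3 time slots: Hiring=3, Outreach=1, Legal=2, Research=2, Design=1, Planning=1, Ops=2. Each listed conflict is separated.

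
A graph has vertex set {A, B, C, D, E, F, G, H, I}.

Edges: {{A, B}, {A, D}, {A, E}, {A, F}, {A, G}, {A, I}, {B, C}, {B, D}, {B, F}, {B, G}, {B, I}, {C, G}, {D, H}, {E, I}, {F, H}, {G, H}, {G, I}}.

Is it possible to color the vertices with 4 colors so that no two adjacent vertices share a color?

Yes

The chromatic number is 4. A, B, G, I are pairwise adjacent (a clique of size 4), so at least 4 colors are needed.
4 colors suffice: color red → {B, E, H}; color blue → {A, C}; color green → {D, F, G}; color yellow → {I}.
That is already a proper 4-coloring.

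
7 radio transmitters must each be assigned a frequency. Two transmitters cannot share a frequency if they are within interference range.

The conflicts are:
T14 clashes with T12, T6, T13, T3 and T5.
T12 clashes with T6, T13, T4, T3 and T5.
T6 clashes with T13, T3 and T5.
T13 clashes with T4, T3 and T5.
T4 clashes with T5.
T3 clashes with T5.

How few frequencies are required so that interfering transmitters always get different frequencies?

6

T14, T12, T6, T13, T3, T5 pairwise conflict, so at least 6 frequencies are needed.
Using 6 frequencies: T14=5, T12=3, T6=6, T13=2, T4=4, T3=4, T5=1. No two conflicting transmitters share a frequency.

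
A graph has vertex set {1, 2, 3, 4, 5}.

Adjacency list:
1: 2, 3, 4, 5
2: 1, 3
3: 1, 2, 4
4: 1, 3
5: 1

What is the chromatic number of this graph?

3

1, 3, 4 form a triangle, so at least 3 colors are needed.
One proper 3-coloring: 1=red, 2=green, 3=blue, 4=green, 5=blue. Each edge has distinct colors on its endpoints.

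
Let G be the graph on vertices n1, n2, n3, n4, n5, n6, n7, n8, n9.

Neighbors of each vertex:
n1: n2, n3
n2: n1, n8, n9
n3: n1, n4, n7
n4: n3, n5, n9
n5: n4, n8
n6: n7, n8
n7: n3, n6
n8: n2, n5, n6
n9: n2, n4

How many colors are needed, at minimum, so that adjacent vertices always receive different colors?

The cycle n2-n8-n5-n4-n9-n2 has odd length 5, so it cannot be 2-colored; at least 3 colors are needed.
3 colors suffice: color 1 → {n2, n3, n5, n6}; color 2 → {n1, n4, n7, n8}; color 3 → {n9}. Each edge has distinct colors on its endpoints.

3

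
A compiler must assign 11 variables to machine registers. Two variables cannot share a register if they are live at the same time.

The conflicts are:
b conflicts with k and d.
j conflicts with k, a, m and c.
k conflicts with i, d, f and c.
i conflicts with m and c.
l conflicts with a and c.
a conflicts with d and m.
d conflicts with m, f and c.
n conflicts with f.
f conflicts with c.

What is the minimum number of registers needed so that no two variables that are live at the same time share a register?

4

k, d, f, c all conflict with each other, so at least 4 registers are needed.
4 registers suffice: register 1 → {b, a, n, c}; register 2 → {k, l, m}; register 3 → {j, i, d}; register 4 → {f}. Each listed conflict is separated.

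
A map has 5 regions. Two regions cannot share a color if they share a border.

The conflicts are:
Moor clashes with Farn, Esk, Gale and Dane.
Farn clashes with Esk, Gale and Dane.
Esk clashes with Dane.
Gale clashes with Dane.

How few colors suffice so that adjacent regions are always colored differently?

Moor, Farn, Esk, Dane pairwise conflict, so at least 4 colors are needed.
4 colors suffice: Moor=2, Farn=1, Esk=4, Gale=4, Dane=3. Every pair that conflicts lands in different colors.

4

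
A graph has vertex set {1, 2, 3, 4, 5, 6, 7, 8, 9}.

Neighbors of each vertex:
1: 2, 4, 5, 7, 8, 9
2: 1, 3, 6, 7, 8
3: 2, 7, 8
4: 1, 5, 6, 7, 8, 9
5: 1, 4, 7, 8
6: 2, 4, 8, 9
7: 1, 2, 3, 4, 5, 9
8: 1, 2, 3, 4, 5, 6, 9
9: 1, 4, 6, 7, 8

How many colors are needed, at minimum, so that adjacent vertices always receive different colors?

1, 4, 7, 9 are mutually adjacent (a clique of size 4), so at least 4 colors are needed.
4 colors suffice: color red → {7, 8}; color blue → {1, 3, 6}; color green → {2, 4}; color yellow → {5, 9}. No two adjacent vertices share a color.

4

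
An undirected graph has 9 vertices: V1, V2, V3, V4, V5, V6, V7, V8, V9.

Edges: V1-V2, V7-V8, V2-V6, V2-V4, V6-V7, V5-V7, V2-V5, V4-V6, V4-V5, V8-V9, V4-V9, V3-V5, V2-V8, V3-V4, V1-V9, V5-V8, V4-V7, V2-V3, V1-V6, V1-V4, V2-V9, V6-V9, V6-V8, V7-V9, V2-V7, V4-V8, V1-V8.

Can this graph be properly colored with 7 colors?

Yes

The chromatic number is 6. V1, V2, V4, V6, V8, V9 are mutually adjacent (a clique of size 6), so at least 6 colors are needed.
One proper 6-coloring: V1=6, V2=2, V3=3, V4=1, V5=4, V6=5, V7=6, V8=3, V9=4.
Since 7 ≥ 6, a proper 7-coloring certainly exists.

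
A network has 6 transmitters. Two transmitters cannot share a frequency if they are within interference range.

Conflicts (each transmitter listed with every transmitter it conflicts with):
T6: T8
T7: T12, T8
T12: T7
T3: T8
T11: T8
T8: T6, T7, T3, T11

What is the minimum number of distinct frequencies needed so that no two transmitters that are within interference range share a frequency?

2

T7 and T12 conflict, so at least 2 frequencies are needed.
2 frequencies suffice: frequency 1 → {T12, T8}; frequency 2 → {T6, T7, T3, T11}. Each listed conflict is separated.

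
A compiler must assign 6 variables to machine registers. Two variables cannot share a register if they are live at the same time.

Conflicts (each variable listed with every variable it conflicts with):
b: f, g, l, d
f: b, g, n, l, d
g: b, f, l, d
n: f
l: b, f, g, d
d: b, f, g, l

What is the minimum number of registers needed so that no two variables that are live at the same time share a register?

b, f, g, l, d pairwise conflict, so at least 5 registers are needed.
5 registers suffice: b=5, f=1, g=3, n=2, l=2, d=4. No two conflicting variables share a register.

5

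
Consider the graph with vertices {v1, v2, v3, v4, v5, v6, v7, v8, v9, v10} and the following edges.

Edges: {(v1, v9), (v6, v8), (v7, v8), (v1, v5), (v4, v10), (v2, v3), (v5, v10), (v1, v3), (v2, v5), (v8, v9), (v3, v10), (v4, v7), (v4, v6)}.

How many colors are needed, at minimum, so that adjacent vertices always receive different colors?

3

The cycle v6-v4-v10-v3-v1-v9-v8-v6 has odd length 7, so it cannot be 2-colored; at least 3 colors are needed.
3 colors suffice: color 1 → {v3, v4, v5, v8}; color 2 → {v1, v2, v6, v7, v10}; color 3 → {v9}. Each edge has distinct colors on its endpoints.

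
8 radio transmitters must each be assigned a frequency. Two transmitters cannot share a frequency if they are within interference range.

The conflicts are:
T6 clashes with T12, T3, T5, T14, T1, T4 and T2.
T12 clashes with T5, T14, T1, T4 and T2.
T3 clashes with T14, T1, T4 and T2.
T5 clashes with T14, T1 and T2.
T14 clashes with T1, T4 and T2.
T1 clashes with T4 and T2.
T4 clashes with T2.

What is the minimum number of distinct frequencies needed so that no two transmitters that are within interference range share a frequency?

6

T6, T3, T14, T1, T4, T2 are mutually in conflict, so at least 6 frequencies are needed.
6 frequencies suffice: frequency 1 → {T1}; frequency 2 → {T6}; frequency 3 → {T2}; frequency 4 → {T14}; frequency 5 → {T5, T4}; frequency 6 → {T12, T3}. Every pair that conflicts lands in different frequencies.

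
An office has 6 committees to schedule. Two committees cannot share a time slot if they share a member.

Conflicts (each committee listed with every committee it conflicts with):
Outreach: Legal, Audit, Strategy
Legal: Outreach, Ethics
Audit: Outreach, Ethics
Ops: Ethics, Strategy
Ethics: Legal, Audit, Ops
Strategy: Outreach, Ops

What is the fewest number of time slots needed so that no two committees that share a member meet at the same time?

3

The cycle Ops-Ethics-Legal-Outreach-Strategy-Ops has odd length 5, so it cannot be 2-colored; at least 3 time slots are needed.
A valid assignment using 3 time slots: Outreach=1, Legal=2, Audit=2, Ops=3, Ethics=1, Strategy=2. No two conflicting committees share a time slot.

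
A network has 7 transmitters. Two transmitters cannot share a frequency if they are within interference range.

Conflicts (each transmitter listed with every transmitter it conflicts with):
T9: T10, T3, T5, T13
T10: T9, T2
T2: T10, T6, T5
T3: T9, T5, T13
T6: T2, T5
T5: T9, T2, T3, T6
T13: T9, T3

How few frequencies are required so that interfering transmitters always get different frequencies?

3

T9, T3, T13 pairwise conflict, so at least 3 frequencies are needed.
Using 3 frequencies: T9=2, T10=1, T2=2, T3=3, T6=3, T5=1, T13=1. Each listed conflict is separated.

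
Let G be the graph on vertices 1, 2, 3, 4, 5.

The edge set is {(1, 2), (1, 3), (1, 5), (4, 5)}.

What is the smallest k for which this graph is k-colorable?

2

1 and 3 are adjacent, so at least 2 colors are needed.
2 colors suffice: 1=a, 2=b, 3=b, 4=a, 5=b. Each edge has distinct colors on its endpoints.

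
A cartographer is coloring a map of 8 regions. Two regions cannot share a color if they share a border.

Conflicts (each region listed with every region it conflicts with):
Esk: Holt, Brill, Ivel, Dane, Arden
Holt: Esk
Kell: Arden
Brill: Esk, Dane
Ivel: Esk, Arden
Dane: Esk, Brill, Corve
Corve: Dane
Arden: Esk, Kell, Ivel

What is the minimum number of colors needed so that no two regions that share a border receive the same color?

Esk, Brill, Dane pairwise conflict, so at least 3 colors are needed.
One proper 3-coloring: Esk=1, Holt=2, Kell=1, Brill=3, Ivel=3, Dane=2, Corve=1, Arden=2. Each listed conflict is separated.

3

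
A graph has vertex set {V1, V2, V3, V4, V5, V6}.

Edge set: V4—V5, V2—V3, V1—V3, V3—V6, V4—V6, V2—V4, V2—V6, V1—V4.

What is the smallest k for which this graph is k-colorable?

3

V2, V3, V6 are mutually adjacent, so at least 3 colors are needed.
A valid assignment using 3 colors: V1=2, V2=3, V3=1, V4=1, V5=2, V6=2. Every edge joins two different colors.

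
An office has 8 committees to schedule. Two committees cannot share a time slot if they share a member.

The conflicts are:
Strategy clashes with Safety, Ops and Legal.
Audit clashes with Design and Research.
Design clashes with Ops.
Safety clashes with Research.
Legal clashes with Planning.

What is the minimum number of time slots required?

Design and Ops conflict, so at least 2 time slots are needed.
2 time slots suffice: time slot 1 → {Strategy, Design, Planning, Research}; time slot 2 → {Audit, Safety, Ops, Legal}. Every pair that conflicts lands in different time slots.

2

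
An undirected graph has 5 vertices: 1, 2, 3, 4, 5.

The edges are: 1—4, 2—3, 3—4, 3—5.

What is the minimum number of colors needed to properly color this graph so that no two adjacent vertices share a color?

1 and 4 are adjacent, so at least 2 colors are needed.
2 colors suffice: 1=a, 2=b, 3=a, 4=b, 5=b. No two adjacent vertices share a color.

2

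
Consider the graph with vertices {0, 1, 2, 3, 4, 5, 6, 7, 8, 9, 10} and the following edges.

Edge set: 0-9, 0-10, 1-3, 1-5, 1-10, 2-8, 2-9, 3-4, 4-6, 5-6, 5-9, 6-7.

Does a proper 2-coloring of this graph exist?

No

The cycle 1-5-9-0-10-1 has odd length 5, so it cannot be 2-colored; at least 3 colors are needed.
So 2 colors are not enough.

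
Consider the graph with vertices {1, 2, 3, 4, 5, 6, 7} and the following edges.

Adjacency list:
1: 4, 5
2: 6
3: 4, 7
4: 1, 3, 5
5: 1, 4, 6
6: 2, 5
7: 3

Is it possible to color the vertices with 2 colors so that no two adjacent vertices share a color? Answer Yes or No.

No

1, 4, 5 are pairwise adjacent, so at least 3 colors are needed.
So 2 colors are not enough.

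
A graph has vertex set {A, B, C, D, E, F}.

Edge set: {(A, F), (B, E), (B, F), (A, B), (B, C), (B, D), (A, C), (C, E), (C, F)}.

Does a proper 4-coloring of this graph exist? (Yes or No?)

The chromatic number is 4. A, B, C, F are pairwise adjacent (a clique of size 4), so at least 4 colors are needed.
A valid assignment using 4 colors: A=yellow, B=red, C=blue, D=blue, E=green, F=green.
That is already a proper 4-coloring.

Yes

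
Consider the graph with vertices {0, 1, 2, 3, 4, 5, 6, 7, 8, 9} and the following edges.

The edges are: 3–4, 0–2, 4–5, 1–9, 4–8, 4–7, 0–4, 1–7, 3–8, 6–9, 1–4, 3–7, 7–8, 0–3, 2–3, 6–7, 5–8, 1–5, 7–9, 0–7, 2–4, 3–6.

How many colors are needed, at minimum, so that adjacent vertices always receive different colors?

4

3, 4, 7, 8 form a clique, so at least 4 colors are needed.
4 colors suffice: color red → {2, 5, 7}; color blue → {4, 9}; color green → {1, 3}; color yellow → {0, 6, 8}. Every edge joins two different colors.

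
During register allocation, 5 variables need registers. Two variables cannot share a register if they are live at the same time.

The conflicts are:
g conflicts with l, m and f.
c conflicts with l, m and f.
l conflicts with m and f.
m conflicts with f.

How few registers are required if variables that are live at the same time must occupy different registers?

4

g, l, m, f pairwise conflict, so at least 4 registers are needed.
A valid assignment using 4 registers: g=4, c=4, l=3, m=2, f=1. Every pair that conflicts lands in different registers.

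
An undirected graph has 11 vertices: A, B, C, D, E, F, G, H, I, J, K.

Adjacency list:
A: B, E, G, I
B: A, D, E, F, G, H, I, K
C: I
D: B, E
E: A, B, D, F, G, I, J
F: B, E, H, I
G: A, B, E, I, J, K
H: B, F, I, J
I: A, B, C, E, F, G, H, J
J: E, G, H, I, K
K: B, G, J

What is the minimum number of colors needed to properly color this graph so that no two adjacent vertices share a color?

A, B, E, G, I are mutually adjacent (a clique of size 5), so at least 5 colors are needed.
5 colors suffice: color 1 → {D, I, K}; color 2 → {B, C, J}; color 3 → {E, H}; color 4 → {F, G}; color 5 → {A}. No two adjacent vertices share a color.

5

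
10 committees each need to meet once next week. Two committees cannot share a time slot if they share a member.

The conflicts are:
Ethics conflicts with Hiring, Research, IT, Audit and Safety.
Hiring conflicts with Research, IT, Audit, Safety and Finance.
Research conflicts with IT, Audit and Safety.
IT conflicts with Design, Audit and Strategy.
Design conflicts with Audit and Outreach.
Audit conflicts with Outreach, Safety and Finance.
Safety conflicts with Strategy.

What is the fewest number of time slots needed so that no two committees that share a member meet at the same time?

Ethics, Hiring, Research, Audit, Safety all conflict with each other, so at least 5 time slots are needed.
5 time slots suffice: Ethics=5, Hiring=3, Research=4, IT=2, Design=3, Audit=1, Outreach=2, Safety=2, Finance=2, Strategy=1. Every pair that conflicts lands in different time slots.

5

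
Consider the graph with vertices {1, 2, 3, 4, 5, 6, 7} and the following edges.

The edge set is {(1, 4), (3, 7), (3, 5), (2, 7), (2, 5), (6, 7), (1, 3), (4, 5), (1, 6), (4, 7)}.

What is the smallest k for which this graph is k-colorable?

3 and 5 are adjacent, so at least 2 colors are needed.
A valid assignment using 2 colors: 1=red, 2=blue, 3=blue, 4=blue, 5=red, 6=blue, 7=red. Every edge joins two different colors.

2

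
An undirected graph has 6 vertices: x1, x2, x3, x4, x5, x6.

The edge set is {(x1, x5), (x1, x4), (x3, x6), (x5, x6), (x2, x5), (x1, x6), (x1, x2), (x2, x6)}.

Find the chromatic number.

4

x1, x2, x5, x6 are mutually adjacent (a clique of size 4), so at least 4 colors are needed.
A valid assignment using 4 colors: x1=1, x2=3, x3=1, x4=2, x5=4, x6=2. Every edge joins two different colors.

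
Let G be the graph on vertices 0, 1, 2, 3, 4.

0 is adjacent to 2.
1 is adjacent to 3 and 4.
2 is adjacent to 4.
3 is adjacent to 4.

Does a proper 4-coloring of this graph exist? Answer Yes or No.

Yes

The chromatic number is 3. 1, 3, 4 form a triangle, so at least 3 colors are needed.
A valid assignment using 3 colors: 0=red, 1=blue, 2=blue, 3=green, 4=red.
Since 4 ≥ 3, a proper 4-coloring certainly exists.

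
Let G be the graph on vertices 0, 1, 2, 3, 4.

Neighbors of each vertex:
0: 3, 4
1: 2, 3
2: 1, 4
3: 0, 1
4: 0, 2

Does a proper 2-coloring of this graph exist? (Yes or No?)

The cycle 2-4-0-3-1-2 has odd length 5, so it cannot be 2-colored; at least 3 colors are needed.
So 2 colors are not enough.

No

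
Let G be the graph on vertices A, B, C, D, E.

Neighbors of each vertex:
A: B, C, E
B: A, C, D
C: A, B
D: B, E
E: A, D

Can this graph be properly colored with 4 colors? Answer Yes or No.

The chromatic number is 3. A, B, C form a triangle, so at least 3 colors are needed.
3 colors suffice: color 1 → {A, D}; color 2 → {B, E}; color 3 → {C}.
Since 4 ≥ 3, a proper 4-coloring certainly exists.

Yes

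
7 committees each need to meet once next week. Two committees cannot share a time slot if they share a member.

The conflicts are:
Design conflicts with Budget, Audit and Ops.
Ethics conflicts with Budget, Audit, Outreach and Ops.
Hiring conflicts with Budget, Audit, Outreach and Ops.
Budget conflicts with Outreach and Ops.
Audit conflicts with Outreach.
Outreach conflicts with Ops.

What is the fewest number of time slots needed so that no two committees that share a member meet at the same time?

Hiring, Budget, Outreach, Ops all conflict with each other, so at least 4 time slots are needed.
A valid assignment using 4 time slots: Design=3, Ethics=4, Hiring=4, Budget=2, Audit=1, Outreach=3, Ops=1. No two conflicting committees share a time slot.

4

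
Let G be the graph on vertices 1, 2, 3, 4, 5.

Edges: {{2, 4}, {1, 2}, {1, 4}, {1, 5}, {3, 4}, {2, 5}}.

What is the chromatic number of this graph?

1, 2, 4 form a triangle, so at least 3 colors are needed.
3 colors suffice: 1=b, 2=c, 3=b, 4=a, 5=a. Each edge has distinct colors on its endpoints.

3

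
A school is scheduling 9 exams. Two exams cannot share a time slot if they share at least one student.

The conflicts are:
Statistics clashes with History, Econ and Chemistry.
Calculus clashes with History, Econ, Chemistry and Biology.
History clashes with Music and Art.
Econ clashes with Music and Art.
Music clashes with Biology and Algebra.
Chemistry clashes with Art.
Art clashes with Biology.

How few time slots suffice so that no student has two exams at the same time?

Statistics and History conflict, so at least 2 time slots are needed.
Using 2 time slots: Statistics=2, Calculus=2, History=1, Econ=1, Music=2, Chemistry=1, Art=2, Biology=1, Algebra=1. Each listed conflict is separated.

2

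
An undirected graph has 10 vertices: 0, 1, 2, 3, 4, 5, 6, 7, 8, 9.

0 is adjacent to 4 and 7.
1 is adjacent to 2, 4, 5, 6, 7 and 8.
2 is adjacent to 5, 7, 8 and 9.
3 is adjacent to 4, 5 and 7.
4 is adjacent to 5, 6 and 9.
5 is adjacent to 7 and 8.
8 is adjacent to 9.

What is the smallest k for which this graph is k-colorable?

4

1, 2, 5, 7 are pairwise adjacent (a clique of size 4), so at least 4 colors are needed.
4 colors suffice: 0=red, 1=green, 2=yellow, 3=green, 4=blue, 5=red, 6=red, 7=blue, 8=blue, 9=red. Every edge joins two different colors.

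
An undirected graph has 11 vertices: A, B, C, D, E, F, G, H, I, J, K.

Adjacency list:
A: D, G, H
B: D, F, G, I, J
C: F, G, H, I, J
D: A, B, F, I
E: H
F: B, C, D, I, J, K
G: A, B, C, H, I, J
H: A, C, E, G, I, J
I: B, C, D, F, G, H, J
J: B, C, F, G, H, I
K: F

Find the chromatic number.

C, G, H, I, J are pairwise adjacent (a clique of size 5), so at least 5 colors are needed.
One proper 5-coloring: A=1, B=5, C=5, D=2, E=1, F=3, G=4, H=3, I=1, J=2, K=1. Each edge has distinct colors on its endpoints.

5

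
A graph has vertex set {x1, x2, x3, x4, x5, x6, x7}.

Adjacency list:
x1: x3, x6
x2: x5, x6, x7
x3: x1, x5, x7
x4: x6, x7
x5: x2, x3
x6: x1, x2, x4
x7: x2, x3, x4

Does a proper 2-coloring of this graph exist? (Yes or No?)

The cycle x1-x3-x7-x2-x6-x1 has odd length 5, so it cannot be 2-colored; at least 3 colors are needed.
So 2 colors are not enough.

No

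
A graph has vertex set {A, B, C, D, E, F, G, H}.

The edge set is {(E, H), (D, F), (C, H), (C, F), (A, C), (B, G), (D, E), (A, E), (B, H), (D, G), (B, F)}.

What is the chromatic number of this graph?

The cycle D-E-A-C-F-D has odd length 5, so it cannot be 2-colored; at least 3 colors are needed.
A valid assignment using 3 colors: A=2, B=1, C=1, D=3, E=1, F=2, G=2, H=2. Each edge has distinct colors on its endpoints.

3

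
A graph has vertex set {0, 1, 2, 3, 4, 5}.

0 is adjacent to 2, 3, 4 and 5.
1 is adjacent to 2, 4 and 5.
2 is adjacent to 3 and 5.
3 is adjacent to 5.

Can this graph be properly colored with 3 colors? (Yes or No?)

0, 2, 3, 5 are pairwise adjacent (a clique of size 4), so at least 4 colors are needed.
So 3 colors are not enough.

No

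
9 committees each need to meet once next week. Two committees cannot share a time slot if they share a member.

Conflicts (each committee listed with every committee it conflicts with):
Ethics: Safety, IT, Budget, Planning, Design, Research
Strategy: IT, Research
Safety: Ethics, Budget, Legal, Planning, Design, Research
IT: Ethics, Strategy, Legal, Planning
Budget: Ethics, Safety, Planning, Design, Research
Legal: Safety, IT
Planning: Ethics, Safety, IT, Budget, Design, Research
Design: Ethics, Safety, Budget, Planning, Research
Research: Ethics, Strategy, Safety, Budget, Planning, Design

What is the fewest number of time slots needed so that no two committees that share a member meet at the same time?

Ethics, Safety, Budget, Planning, Design, Research are mutually in conflict, so at least 6 time slots are needed.
Using 6 time slots: Ethics=1, Strategy=1, Safety=3, IT=2, Budget=6, Legal=1, Planning=4, Design=5, Research=2. Each listed conflict is separated.

6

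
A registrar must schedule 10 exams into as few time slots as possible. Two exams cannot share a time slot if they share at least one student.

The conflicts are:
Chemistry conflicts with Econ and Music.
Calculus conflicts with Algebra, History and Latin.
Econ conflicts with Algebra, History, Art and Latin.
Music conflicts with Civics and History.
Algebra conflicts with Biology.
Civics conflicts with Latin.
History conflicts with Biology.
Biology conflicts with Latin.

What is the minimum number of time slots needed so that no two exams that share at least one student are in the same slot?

3

The cycle Music-History-Calculus-Latin-Civics-Music has odd length 5, so it cannot be 2-colored; at least 3 time slots are needed.
3 time slots suffice: Chemistry=2, Calculus=1, Econ=1, Music=1, Algebra=2, Civics=3, History=2, Biology=1, Art=2, Latin=2. Every pair that conflicts lands in different time slots.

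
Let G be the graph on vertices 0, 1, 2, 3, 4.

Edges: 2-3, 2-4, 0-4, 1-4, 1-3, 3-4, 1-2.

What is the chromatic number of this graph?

1, 2, 3, 4 are mutually adjacent (a clique of size 4), so at least 4 colors are needed.
One proper 4-coloring: 0=blue, 1=blue, 2=green, 3=yellow, 4=red. Each edge has distinct colors on its endpoints.

4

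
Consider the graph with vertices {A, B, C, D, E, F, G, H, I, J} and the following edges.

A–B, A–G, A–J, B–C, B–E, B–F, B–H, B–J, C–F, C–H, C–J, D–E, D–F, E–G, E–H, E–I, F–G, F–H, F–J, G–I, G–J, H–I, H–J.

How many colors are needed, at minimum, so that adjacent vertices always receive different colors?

5

B, C, F, H, J are mutually adjacent (a clique of size 5), so at least 5 colors are needed.
5 colors suffice: color red → {A, E, F}; color blue → {D, G, H}; color green → {I, J}; color yellow → {B}; color purple → {C}. Each edge has distinct colors on its endpoints.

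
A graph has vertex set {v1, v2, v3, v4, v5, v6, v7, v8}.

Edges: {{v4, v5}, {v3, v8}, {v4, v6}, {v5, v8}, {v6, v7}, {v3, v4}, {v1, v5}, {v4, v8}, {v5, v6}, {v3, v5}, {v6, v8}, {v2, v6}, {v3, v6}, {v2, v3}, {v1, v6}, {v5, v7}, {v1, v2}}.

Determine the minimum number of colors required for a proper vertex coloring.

5

v3, v4, v5, v6, v8 form a clique, so at least 5 colors are needed.
5 colors suffice: color R → {v6}; color B → {v2, v5}; color G → {v1, v3, v7}; color Y → {v4}; color P → {v8}. No two adjacent vertices share a color.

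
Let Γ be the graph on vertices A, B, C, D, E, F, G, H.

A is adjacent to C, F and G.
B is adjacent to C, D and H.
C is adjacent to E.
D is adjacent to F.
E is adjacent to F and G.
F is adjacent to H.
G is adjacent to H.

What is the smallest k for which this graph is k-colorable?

The cycle H-G-E-C-B-H has odd length 5, so it cannot be 2-colored; at least 3 colors are needed.
3 colors suffice: color red → {B, F, G}; color blue → {A, D, E, H}; color green → {C}. No two adjacent vertices share a color.

3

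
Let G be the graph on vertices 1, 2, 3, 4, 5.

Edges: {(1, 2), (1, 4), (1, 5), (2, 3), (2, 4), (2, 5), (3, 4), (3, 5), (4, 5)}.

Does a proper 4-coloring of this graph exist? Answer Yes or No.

Yes

The chromatic number is 4. 1, 2, 4, 5 are mutually adjacent (a clique of size 4), so at least 4 colors are needed.
4 colors suffice: color red → {5}; color blue → {4}; color green → {2}; color yellow → {1, 3}.
That is already a proper 4-coloring.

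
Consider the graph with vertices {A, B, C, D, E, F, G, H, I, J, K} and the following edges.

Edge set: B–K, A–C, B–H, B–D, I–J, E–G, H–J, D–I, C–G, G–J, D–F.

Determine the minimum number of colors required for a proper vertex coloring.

3

The cycle B-D-I-J-H-B has odd length 5, so it cannot be 2-colored; at least 3 colors are needed.
One proper 3-coloring: A=blue, B=blue, C=red, D=red, E=red, F=blue, G=blue, H=green, I=blue, J=red, K=red. No two adjacent vertices share a color.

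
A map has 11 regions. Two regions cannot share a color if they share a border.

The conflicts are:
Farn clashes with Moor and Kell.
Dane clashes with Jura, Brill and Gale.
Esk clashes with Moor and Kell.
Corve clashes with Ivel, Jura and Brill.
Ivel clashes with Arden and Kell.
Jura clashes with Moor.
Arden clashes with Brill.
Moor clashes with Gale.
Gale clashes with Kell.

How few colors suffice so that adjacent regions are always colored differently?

2

Farn and Moor conflict, so at least 2 colors are needed.
2 colors suffice: color 1 → {Dane, Corve, Arden, Moor, Kell}; color 2 → {Farn, Esk, Ivel, Jura, Brill, Gale}. Each listed conflict is separated.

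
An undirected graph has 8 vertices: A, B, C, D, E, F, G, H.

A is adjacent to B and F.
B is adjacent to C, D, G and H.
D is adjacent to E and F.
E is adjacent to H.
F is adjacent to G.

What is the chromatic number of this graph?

2

A and F are adjacent, so at least 2 colors are needed.
2 colors suffice: color 1 → {B, E, F}; color 2 → {A, C, D, G, H}. No two adjacent vertices share a color.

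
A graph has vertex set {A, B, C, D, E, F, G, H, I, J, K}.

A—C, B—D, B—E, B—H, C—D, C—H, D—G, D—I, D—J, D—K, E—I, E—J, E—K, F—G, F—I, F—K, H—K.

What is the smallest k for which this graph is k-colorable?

2

D and K are adjacent, so at least 2 colors are needed.
2 colors suffice: A=red, B=blue, C=blue, D=red, E=red, F=red, G=blue, H=red, I=blue, J=blue, K=blue. Each edge has distinct colors on its endpoints.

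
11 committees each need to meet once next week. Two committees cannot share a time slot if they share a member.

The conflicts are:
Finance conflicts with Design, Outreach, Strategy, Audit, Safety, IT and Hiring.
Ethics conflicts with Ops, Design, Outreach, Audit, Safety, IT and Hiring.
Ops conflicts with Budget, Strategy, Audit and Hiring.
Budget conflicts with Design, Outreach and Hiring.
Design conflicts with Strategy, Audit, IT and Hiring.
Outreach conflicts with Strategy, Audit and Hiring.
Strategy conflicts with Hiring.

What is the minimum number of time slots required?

4

Finance, Design, Strategy, Hiring pairwise conflict, so at least 4 time slots are needed.
4 time slots suffice: time slot 1 → {Ops, Design, Outreach, Safety}; time slot 2 → {Audit, IT, Hiring}; time slot 3 → {Finance, Ethics, Budget}; time slot 4 → {Strategy}. Every pair that conflicts lands in different time slots.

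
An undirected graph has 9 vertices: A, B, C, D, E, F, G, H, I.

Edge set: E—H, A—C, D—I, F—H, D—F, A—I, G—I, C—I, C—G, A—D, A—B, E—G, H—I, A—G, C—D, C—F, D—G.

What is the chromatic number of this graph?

A, C, D, G, I form a clique, so at least 5 colors are needed.
5 colors suffice: A=purple, B=red, C=green, D=blue, E=red, F=red, G=yellow, H=blue, I=red. Each edge has distinct colors on its endpoints.

5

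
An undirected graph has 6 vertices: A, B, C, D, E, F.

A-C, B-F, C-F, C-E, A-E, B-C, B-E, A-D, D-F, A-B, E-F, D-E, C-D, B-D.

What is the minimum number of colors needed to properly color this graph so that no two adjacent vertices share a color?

B, C, D, E, F are mutually adjacent (a clique of size 5), so at least 5 colors are needed.
5 colors suffice: A=purple, B=red, C=blue, D=yellow, E=green, F=purple. Every edge joins two different colors.

5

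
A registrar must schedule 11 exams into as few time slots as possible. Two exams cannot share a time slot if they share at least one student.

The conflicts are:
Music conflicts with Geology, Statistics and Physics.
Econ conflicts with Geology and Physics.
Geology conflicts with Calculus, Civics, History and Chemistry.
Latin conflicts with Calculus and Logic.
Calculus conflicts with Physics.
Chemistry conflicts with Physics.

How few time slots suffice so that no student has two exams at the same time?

2

Music and Physics conflict, so at least 2 time slots are needed.
2 time slots suffice: time slot 1 → {Geology, Latin, Statistics, Physics}; time slot 2 → {Music, Econ, Calculus, Logic, Civics, History, Chemistry}. Each listed conflict is separated.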